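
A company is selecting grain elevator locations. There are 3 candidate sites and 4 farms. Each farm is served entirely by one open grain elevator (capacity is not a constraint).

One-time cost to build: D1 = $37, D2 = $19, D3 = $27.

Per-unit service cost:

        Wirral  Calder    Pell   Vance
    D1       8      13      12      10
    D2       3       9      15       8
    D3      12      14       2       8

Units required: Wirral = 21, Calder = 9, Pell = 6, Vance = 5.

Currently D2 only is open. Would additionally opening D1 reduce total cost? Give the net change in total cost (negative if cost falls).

Current service cost with {D2}: 274.
Adding D1: each farm re-picks its cheapest; new service cost 256, saving 18.
Extra fixed cost: 37. Net change = 37 − 18 = 19.
(Totals: 293 → 312.)

No — net change +19 (cost rises by 19).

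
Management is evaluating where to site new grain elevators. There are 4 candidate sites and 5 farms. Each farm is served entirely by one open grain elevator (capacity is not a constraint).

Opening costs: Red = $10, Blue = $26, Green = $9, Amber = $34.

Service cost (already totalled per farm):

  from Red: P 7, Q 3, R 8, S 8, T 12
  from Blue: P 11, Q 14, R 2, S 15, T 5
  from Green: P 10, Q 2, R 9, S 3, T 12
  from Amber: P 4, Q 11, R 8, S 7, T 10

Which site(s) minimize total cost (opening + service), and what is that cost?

For any fixed open set, each farm goes to its cheapest open site; total = fixed + service.
{Green}: P→Green 10, Q→Green 2, R→Green 9, S→Green 3, T→Green 12. Service 36; fixed 9; total 45.
{Red}: service 38 + fixed 10 = 48
{Red, Green}: service 32 + fixed 19 = 51
{Red, Blue, Green, Amber}: P→Amber 4, Q→Green 2, R→Blue 2, S→Green 3, T→Blue 5. Service 16; fixed 79; total 95.
No other subset beats 45.

Open Green only; minimum total cost 45.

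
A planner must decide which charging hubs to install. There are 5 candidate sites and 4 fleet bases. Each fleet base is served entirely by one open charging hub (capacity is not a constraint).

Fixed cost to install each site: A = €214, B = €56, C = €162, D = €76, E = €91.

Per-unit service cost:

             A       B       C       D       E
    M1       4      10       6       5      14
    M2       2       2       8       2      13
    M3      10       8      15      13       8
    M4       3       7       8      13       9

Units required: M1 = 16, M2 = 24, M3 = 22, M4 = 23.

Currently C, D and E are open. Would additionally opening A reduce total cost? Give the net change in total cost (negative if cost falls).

No — net change +83 (cost rises by 83).

Current service cost with {C, D, E}: 488.
Adding A: each fleet base re-picks its cheapest; new service cost 357, saving 131.
Extra fixed cost: 214. Net change = 214 − 131 = 83.
(Totals: 817 → 900.)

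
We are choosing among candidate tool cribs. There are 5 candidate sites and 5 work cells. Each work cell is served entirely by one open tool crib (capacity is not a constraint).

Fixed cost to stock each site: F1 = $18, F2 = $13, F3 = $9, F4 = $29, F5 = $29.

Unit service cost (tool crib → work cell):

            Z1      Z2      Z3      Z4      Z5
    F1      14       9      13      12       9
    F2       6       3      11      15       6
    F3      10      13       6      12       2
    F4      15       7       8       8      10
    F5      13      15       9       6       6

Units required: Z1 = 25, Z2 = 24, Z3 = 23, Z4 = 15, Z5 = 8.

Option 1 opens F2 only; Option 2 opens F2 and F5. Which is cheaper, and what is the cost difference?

Option 1: {F2}: Z1→F2 6·25=150, Z2→F2 3·24=72, Z3→F2 11·23=253, Z4→F2 15·15=225, Z5→F2 6·8=48. Service 748; fixed 13; total 761.
Option 2: {F2, F5}: Z1→F2 6·25=150, Z2→F2 3·24=72, Z3→F5 9·23=207, Z4→F5 6·15=90, Z5→F2 6·8=48. Service 567; fixed 42; total 609.
Difference: |761 − 609| = 152.

Option 2 is cheaper by 152.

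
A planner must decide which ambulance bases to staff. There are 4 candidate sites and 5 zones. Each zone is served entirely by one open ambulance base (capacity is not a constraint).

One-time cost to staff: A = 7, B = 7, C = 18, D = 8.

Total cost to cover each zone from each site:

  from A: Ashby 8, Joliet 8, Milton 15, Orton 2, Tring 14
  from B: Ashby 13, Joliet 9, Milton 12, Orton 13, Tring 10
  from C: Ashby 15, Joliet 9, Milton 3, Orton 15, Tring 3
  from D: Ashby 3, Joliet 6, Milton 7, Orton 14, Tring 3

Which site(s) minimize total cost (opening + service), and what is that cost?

For any fixed open set, each zone goes to its cheapest open site; total = fixed + service.
{A, D}: Ashby→D 3, Joliet→D 6, Milton→D 7, Orton→A 2, Tring→D 3. Service 21; fixed 15; total 36.
{D}: service 33 + fixed 8 = 41
{A, B, D}: service 21 + fixed 22 = 43
{A, B, C, D}: service 17 + fixed 40 = 57
No other subset beats 36.

Open A and D; minimum total cost 36.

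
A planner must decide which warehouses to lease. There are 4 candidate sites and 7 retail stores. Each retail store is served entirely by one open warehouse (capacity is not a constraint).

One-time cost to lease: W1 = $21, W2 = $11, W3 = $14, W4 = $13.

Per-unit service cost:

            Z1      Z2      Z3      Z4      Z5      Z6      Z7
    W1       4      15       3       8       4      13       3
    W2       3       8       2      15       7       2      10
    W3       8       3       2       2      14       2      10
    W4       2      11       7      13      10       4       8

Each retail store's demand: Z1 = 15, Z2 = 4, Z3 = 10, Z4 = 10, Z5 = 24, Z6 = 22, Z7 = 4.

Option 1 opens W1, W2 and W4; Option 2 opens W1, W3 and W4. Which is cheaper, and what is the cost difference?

Option 1: {W1, W2, W4}: Z1→W4 2·15=30, Z2→W2 8·4=32, Z3→W2 2·10=20, Z4→W1 8·10=80, Z5→W1 4·24=96, Z6→W2 2·22=44, Z7→W1 3·4=12. Service 314; fixed 45; total 359.
Option 2: {W1, W3, W4}: Z1→W4 2·15=30, Z2→W3 3·4=12, Z3→W3 2·10=20, Z4→W3 2·10=20, Z5→W1 4·24=96, Z6→W3 2·22=44, Z7→W1 3·4=12. Service 234; fixed 48; total 282.
Difference: |359 − 282| = 77.

Option 2 is cheaper by 77.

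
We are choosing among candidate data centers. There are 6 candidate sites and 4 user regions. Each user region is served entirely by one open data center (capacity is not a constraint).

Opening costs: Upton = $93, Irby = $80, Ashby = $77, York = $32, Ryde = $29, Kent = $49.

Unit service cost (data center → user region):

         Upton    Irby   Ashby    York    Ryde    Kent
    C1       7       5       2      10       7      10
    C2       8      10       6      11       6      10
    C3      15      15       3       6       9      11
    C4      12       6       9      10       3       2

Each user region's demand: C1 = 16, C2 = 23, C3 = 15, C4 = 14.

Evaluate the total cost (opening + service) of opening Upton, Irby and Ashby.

Each user region is assigned to its cheapest site among the open ones.
{Upton, Irby, Ashby}: C1→Ashby 2·16=32, C2→Ashby 6·23=138, C3→Ashby 3·15=45, C4→Irby 6·14=84. Service 299; fixed 250; total 549.

Total cost: 549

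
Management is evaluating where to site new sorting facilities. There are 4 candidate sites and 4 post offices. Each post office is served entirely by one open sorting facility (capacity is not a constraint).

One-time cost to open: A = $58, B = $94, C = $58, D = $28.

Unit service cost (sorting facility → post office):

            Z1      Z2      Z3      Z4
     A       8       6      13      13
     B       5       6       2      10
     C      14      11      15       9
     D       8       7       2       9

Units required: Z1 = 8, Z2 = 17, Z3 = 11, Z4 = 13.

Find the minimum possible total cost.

For any fixed open set, each post office goes to its cheapest open site; total = fixed + service.
{D}: Z1→D 8·8=64, Z2→D 7·17=119, Z3→D 2·11=22, Z4→D 9·13=117. Service 322; fixed 28; total 350.
{B}: service 294 + fixed 94 = 388
{A, D}: Z1→A 8·8=64, Z2→A 6·17=102, Z3→D 2·11=22, Z4→D 9·13=117. Service 305; fixed 86; total 391.
{A, B, C, D}: Z1→B 5·8=40, Z2→A 6·17=102, Z3→B 2·11=22, Z4→C 9·13=117. Service 281; fixed 238; total 519.
(All 15 nonempty subsets were checked; D only is lowest.)

Minimum total cost: 350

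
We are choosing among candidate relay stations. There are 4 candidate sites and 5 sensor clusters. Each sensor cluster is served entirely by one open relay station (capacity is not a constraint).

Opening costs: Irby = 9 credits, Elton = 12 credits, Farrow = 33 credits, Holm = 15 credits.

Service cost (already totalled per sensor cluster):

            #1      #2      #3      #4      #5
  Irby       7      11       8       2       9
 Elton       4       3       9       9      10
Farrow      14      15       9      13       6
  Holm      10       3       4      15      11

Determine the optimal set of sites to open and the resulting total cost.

For any fixed open set, each sensor cluster goes to its cheapest open site; total = fixed + service.
{Irby}: #1→Irby 7, #2→Irby 11, #3→Irby 8, #4→Irby 2, #5→Irby 9. Service 37; fixed 9; total 46.
{Irby, Elton}: #1→Elton 4, #2→Elton 3, #3→Irby 8, #4→Irby 2, #5→Irby 9. Service 26; fixed 21; total 47.
{Elton}: #1→Elton 4, #2→Elton 3, #3→Elton 9, #4→Elton 9, #5→Elton 10. Service 35; fixed 12; total 47.
{Irby, Elton, Farrow, Holm}: #1→Elton 4, #2→Elton 3, #3→Holm 4, #4→Irby 2, #5→Farrow 6. Service 19; fixed 69; total 88.
(All 15 nonempty subsets were checked; Irby only is lowest.)

Open Irby only; minimum total cost 46.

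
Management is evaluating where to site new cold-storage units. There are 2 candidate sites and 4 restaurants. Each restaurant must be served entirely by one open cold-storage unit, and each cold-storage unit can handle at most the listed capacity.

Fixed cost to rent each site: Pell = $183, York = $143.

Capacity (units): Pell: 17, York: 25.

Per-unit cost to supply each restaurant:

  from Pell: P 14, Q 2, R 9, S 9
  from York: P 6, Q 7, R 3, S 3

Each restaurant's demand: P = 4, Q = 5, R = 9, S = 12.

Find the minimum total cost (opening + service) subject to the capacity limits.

Minimum total cost: 423

Open {Pell, York}: P→York 6·4=24, Q→Pell 2·5=10, R→York 3·9=27, S→York 3·12=36.
Loads: Pell carries 5/17, York carries 25/25. Service 97; fixed 326; total 423.
Next best feasible plan costs 455.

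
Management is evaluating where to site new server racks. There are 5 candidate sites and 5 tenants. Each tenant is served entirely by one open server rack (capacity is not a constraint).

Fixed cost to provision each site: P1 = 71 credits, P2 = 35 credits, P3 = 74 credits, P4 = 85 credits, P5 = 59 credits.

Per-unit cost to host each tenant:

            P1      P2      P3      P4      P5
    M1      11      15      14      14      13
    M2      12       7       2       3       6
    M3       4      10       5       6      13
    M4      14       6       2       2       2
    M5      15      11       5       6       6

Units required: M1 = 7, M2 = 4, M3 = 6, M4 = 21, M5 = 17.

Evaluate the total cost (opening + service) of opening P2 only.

Each tenant is assigned to its cheapest site among the open ones.
{P2}: M1→P2 15·7=105, M2→P2 7·4=28, M3→P2 10·6=60, M4→P2 6·21=126, M5→P2 11·17=187. Service 506; fixed 35; total 541.

Total cost: 541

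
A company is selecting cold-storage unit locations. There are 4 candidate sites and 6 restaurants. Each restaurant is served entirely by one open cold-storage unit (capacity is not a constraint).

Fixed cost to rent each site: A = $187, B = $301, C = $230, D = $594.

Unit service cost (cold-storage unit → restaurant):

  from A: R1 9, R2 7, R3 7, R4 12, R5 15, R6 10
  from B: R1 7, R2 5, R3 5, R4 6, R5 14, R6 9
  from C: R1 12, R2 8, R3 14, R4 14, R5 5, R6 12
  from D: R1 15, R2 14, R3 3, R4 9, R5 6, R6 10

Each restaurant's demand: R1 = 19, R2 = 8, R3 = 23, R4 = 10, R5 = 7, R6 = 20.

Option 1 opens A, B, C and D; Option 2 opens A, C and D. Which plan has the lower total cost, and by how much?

Option 2 is cheaper by 197.

Option 1: {A, B, C, D}: R1→B 7·19=133, R2→B 5·8=40, R3→D 3·23=69, R4→B 6·10=60, R5→C 5·7=35, R6→B 9·20=180. Service 517; fixed 1312; total 1829.
Option 2: {A, C, D}: R1→A 9·19=171, R2→A 7·8=56, R3→D 3·23=69, R4→D 9·10=90, R5→C 5·7=35, R6→A 10·20=200. Service 621; fixed 1011; total 1632.
Difference: |1829 − 1632| = 197.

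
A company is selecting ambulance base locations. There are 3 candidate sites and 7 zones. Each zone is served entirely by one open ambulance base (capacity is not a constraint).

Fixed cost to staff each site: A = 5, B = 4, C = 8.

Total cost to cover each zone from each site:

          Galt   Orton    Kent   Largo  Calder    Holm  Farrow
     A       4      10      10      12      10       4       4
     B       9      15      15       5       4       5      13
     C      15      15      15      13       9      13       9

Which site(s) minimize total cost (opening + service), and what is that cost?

For any fixed open set, each zone goes to its cheapest open site; total = fixed + service.
{A, B}: Galt→A 4, Orton→A 10, Kent→A 10, Largo→B 5, Calder→B 4, Holm→A 4, Farrow→A 4. Service 41; fixed 9; total 50.
{A, B, C}: service 41 + fixed 17 = 58
{A}: service 54 + fixed 5 = 59
{B}: service 66 + fixed 4 = 70
No other subset beats 50.

Open A and B; minimum total cost 50.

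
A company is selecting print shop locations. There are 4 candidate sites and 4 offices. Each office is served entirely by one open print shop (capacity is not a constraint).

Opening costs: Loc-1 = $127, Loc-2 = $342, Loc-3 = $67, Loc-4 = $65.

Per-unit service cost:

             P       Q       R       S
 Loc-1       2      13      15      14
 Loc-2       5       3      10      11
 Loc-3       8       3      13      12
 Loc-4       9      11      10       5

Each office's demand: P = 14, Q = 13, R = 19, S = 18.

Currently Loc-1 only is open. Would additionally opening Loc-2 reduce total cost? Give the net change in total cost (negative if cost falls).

No — net change +63 (cost rises by 63).

Current service cost with {Loc-1}: 734.
Adding Loc-2: each office re-picks its cheapest; new service cost 455, saving 279.
Extra fixed cost: 342. Net change = 342 − 279 = 63.
(Totals: 861 → 924.)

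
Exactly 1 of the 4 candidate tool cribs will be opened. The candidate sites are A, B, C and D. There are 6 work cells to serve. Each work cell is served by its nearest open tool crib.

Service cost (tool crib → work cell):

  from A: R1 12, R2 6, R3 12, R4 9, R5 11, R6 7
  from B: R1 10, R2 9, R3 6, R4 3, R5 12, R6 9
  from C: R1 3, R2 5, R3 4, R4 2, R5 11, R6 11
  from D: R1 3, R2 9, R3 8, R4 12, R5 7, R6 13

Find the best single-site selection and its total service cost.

With exactly 1 open, each work cell uses its cheapest among the chosen.
{C}: R1→C 3, R2→C 5, R3→C 4, R4→C 2, R5→C 11, R6→C 11. Service cost 36.
{B}: service cost 49
{D}: service cost 52
Among all 4 size-1 choices, {C} is lowest.

Choose C only; total service cost 36.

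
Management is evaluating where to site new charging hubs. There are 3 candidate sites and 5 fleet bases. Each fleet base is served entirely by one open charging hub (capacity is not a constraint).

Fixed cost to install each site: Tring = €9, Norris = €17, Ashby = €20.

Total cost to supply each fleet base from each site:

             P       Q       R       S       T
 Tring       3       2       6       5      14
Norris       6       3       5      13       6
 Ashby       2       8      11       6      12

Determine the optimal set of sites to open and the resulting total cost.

For any fixed open set, each fleet base goes to its cheapest open site; total = fixed + service.
{Tring}: P→Tring 3, Q→Tring 2, R→Tring 6, S→Tring 5, T→Tring 14. Service 30; fixed 9; total 39.
{Tring, Norris}: service 21 + fixed 26 = 47
{Norris}: P→Norris 6, Q→Norris 3, R→Norris 5, S→Norris 13, T→Norris 6. Service 33; fixed 17; total 50.
{Tring, Norris, Ashby}: service 20 + fixed 46 = 66
No other subset beats 39.

Open Tring only; minimum total cost 39.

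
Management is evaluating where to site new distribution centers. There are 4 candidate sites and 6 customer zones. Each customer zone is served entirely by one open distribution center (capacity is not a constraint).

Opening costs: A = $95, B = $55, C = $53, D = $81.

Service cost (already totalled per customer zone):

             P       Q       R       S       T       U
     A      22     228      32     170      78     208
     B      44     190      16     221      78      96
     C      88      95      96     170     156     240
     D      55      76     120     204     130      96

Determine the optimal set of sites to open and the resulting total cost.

Open B and C; minimum total cost 607.

For any fixed open set, each customer zone goes to its cheapest open site; total = fixed + service.
{B, C}: P→B 44, Q→C 95, R→B 16, S→C 170, T→B 78, U→B 96. Service 499; fixed 108; total 607.
{A, D}: P→A 22, Q→D 76, R→A 32, S→A 170, T→A 78, U→D 96. Service 474; fixed 176; total 650.
{B, D}: service 514 + fixed 136 = 650
{A, B, C, D}: P→A 22, Q→D 76, R→B 16, S→A 170, T→A 78, U→B 96. Service 458; fixed 284; total 742.
(All 15 nonempty subsets were checked; B and C is lowest.)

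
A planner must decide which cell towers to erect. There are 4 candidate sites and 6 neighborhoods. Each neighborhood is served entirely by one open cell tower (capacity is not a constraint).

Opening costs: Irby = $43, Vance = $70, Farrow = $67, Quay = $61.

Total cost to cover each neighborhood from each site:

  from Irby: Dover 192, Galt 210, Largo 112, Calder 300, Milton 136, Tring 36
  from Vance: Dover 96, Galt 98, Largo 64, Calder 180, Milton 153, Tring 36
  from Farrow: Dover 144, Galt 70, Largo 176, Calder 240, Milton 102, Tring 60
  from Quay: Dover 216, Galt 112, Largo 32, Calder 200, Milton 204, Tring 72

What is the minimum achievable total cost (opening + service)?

Minimum total cost: 685

For any fixed open set, each neighborhood goes to its cheapest open site; total = fixed + service.
{Vance, Farrow}: Dover→Vance 96, Galt→Farrow 70, Largo→Vance 64, Calder→Vance 180, Milton→Farrow 102, Tring→Vance 36. Service 548; fixed 137; total 685.
{Vance}: Dover→Vance 96, Galt→Vance 98, Largo→Vance 64, Calder→Vance 180, Milton→Vance 153, Tring→Vance 36. Service 627; fixed 70; total 697.
{Vance, Farrow, Quay}: service 516 + fixed 198 = 714
{Irby, Vance, Farrow, Quay}: service 516 + fixed 241 = 757
No other subset beats 685.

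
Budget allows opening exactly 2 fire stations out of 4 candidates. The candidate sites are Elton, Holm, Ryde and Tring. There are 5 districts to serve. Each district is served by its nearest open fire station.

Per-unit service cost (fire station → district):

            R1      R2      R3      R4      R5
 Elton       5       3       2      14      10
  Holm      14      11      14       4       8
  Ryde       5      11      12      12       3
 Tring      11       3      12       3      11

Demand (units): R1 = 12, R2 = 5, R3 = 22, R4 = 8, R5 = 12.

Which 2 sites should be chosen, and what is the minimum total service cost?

Choose Elton and Holm; total service cost 247.

With exactly 2 open, each district uses its cheapest among the chosen.
{Elton, Holm}: R1→Elton 5·12=60, R2→Elton 3·5=15, R3→Elton 2·22=44, R4→Holm 4·8=32, R5→Holm 8·12=96. Service cost 247.
{Elton, Ryde}: service cost 251
{Elton, Tring}: service cost 263
Among all 6 size-2 choices, {Elton, Holm} is lowest.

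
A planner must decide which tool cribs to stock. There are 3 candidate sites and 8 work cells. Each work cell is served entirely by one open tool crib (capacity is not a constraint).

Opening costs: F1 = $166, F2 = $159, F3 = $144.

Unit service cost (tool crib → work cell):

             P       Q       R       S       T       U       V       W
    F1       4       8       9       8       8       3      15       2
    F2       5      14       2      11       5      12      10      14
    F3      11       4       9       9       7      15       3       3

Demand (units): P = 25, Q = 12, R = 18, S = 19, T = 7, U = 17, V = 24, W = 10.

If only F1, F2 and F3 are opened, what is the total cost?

Each work cell is assigned to its cheapest site among the open ones.
{F1, F2, F3}: P→F1 4·25=100, Q→F3 4·12=48, R→F2 2·18=36, S→F1 8·19=152, T→F2 5·7=35, U→F1 3·17=51, V→F3 3·24=72, W→F1 2·10=20. Service 514; fixed 469; total 983.

Total cost: 983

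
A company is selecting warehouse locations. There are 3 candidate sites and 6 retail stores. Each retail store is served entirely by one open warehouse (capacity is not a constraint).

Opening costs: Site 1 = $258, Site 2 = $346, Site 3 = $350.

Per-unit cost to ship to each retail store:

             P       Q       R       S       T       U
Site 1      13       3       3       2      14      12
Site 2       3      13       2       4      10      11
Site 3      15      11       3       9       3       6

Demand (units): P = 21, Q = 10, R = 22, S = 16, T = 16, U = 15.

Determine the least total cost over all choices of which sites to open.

For any fixed open set, each retail store goes to its cheapest open site; total = fixed + service.
{Site 2}: P→Site 2 3·21=63, Q→Site 2 13·10=130, R→Site 2 2·22=44, S→Site 2 4·16=64, T→Site 2 10·16=160, U→Site 2 11·15=165. Service 626; fixed 346; total 972.
{Site 1}: P→Site 1 13·21=273, Q→Site 1 3·10=30, R→Site 1 3·22=66, S→Site 1 2·16=32, T→Site 1 14·16=224, U→Site 1 12·15=180. Service 805; fixed 258; total 1063.
{Site 1, Site 2}: service 494 + fixed 604 = 1098
{Site 1, Site 2, Site 3}: service 307 + fixed 954 = 1261
No other subset beats 972.

Minimum total cost: 972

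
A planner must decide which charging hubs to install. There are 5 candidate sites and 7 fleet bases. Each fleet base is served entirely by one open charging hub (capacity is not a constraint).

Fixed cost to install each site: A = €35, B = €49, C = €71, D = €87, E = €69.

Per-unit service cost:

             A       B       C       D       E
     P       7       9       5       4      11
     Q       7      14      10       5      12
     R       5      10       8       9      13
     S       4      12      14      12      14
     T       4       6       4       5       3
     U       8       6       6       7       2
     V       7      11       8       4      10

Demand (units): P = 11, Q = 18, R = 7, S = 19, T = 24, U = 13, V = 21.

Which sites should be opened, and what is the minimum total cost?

For any fixed open set, each fleet base goes to its cheapest open site; total = fixed + service.
{A, D, E}: P→D 4·11=44, Q→D 5·18=90, R→A 5·7=35, S→A 4·19=76, T→E 3·24=72, U→E 2·13=26, V→D 4·21=84. Service 427; fixed 191; total 618.
{A, D}: service 516 + fixed 122 = 638
{A, E}: P→A 7·11=77, Q→A 7·18=126, R→A 5·7=35, S→A 4·19=76, T→E 3·24=72, U→E 2·13=26, V→A 7·21=147. Service 559; fixed 104; total 663.
{A, B, C, D, E}: service 427 + fixed 311 = 738
No other subset beats 618.

Open A, D and E; minimum total cost 618.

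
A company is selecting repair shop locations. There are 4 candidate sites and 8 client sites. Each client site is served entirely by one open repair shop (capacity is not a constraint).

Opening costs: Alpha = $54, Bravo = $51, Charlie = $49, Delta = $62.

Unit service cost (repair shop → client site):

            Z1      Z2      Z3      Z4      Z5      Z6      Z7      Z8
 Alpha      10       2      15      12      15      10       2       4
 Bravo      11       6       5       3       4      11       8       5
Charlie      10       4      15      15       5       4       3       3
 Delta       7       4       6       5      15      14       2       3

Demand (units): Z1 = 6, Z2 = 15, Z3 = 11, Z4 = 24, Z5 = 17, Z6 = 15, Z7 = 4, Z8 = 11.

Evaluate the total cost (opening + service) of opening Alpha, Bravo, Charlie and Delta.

Each client site is assigned to its cheapest site among the open ones.
{Alpha, Bravo, Charlie, Delta}: Z1→Delta 7·6=42, Z2→Alpha 2·15=30, Z3→Bravo 5·11=55, Z4→Bravo 3·24=72, Z5→Bravo 4·17=68, Z6→Charlie 4·15=60, Z7→Alpha 2·4=8, Z8→Charlie 3·11=33. Service 368; fixed 216; total 584.

Total cost: 584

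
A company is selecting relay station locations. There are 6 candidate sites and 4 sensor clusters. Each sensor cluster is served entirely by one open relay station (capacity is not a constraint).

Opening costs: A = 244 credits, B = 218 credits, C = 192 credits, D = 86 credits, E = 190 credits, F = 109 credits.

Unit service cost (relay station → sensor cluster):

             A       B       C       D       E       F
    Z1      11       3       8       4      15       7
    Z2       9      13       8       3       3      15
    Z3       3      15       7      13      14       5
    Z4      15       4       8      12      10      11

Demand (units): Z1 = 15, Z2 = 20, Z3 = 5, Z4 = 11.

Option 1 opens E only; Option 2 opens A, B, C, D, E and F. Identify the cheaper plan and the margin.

Option 1 is cheaper by 548.

Option 1: {E}: Z1→E 15·15=225, Z2→E 3·20=60, Z3→E 14·5=70, Z4→E 10·11=110. Service 465; fixed 190; total 655.
Option 2: {A, B, C, D, E, F}: Z1→B 3·15=45, Z2→D 3·20=60, Z3→A 3·5=15, Z4→B 4·11=44. Service 164; fixed 1039; total 1203.
Difference: |655 − 1203| = 548.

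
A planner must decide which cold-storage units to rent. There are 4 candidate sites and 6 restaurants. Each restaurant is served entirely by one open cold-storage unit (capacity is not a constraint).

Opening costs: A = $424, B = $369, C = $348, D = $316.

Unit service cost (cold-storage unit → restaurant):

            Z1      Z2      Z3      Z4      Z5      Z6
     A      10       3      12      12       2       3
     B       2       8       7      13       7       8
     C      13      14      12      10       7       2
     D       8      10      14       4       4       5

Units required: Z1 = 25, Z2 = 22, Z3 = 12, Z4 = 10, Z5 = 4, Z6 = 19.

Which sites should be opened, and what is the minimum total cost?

Open B only; minimum total cost 989.

For any fixed open set, each restaurant goes to its cheapest open site; total = fixed + service.
{B}: Z1→B 2·25=50, Z2→B 8·22=176, Z3→B 7·12=84, Z4→B 13·10=130, Z5→B 7·4=28, Z6→B 8·19=152. Service 620; fixed 369; total 989.
{D}: service 739 + fixed 316 = 1055
{A}: service 645 + fixed 424 = 1069
{A, B, C, D}: service 286 + fixed 1457 = 1743
No other subset beats 989.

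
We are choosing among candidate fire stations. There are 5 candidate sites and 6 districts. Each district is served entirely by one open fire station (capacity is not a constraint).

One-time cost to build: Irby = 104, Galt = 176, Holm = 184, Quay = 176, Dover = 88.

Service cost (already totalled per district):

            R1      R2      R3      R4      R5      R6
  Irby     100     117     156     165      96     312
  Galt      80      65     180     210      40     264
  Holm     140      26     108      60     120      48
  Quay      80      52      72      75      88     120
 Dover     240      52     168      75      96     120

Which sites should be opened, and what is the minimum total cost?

Open Quay only; minimum total cost 663.

For any fixed open set, each district goes to its cheapest open site; total = fixed + service.
{Quay}: R1→Quay 80, R2→Quay 52, R3→Quay 72, R4→Quay 75, R5→Quay 88, R6→Quay 120. Service 487; fixed 176; total 663.
{Holm}: service 502 + fixed 184 = 686
{Galt, Holm}: service 362 + fixed 360 = 722
{Irby, Galt, Holm, Quay, Dover}: service 326 + fixed 728 = 1054
No other subset beats 663.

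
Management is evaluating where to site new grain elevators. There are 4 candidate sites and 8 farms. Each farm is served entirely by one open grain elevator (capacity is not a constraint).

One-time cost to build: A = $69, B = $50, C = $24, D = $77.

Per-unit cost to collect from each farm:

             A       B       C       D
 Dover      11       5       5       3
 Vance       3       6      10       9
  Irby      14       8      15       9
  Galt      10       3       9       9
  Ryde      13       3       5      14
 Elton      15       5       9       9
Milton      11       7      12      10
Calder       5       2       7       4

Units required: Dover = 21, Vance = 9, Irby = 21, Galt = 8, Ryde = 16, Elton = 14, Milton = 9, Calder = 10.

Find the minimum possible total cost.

Minimum total cost: 602

For any fixed open set, each farm goes to its cheapest open site; total = fixed + service.
{B}: Dover→B 5·21=105, Vance→B 6·9=54, Irby→B 8·21=168, Galt→B 3·8=24, Ryde→B 3·16=48, Elton→B 5·14=70, Milton→B 7·9=63, Calder→B 2·10=20. Service 552; fixed 50; total 602.
{B, C}: Dover→B 5·21=105, Vance→B 6·9=54, Irby→B 8·21=168, Galt→B 3·8=24, Ryde→B 3·16=48, Elton→B 5·14=70, Milton→B 7·9=63, Calder→B 2·10=20. Service 552; fixed 74; total 626.
{B, D}: service 510 + fixed 127 = 637
{A, B, C, D}: Dover→D 3·21=63, Vance→A 3·9=27, Irby→B 8·21=168, Galt→B 3·8=24, Ryde→B 3·16=48, Elton→B 5·14=70, Milton→B 7·9=63, Calder→B 2·10=20. Service 483; fixed 220; total 703.
No other subset beats 602.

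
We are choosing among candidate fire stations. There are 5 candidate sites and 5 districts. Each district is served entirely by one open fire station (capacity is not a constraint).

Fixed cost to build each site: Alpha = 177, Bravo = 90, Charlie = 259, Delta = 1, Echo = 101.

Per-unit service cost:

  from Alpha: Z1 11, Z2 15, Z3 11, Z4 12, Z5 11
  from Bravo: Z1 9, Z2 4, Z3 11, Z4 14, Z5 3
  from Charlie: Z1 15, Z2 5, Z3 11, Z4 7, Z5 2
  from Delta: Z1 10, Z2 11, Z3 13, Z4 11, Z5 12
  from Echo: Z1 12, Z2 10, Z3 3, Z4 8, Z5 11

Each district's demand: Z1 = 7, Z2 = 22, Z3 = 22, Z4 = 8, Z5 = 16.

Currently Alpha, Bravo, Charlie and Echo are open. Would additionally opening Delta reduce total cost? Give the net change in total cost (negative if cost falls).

No — net change +1 (cost rises by 1).

Current service cost with {Alpha, Bravo, Charlie, Echo}: 305.
Adding Delta: each district re-picks its cheapest; new service cost 305, saving 0.
Extra fixed cost: 1. Net change = 1 − 0 = 1.
(Totals: 932 → 933.)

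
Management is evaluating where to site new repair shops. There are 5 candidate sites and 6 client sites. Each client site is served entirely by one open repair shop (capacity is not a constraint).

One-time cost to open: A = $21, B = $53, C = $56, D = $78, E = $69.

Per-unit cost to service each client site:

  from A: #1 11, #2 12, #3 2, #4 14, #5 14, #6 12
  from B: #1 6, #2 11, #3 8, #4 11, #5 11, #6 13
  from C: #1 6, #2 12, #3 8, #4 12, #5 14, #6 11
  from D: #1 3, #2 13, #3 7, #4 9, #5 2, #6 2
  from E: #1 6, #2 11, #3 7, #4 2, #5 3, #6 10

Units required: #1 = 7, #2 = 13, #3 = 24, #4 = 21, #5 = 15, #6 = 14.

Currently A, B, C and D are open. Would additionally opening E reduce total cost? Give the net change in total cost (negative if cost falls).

Current service cost with {A, B, C, D}: 459.
Adding E: each client site re-picks its cheapest; new service cost 312, saving 147.
Extra fixed cost: 69. Net change = 69 − 147 = -78.
(Totals: 667 → 589.)

Yes — net change −78 (cost falls by 78).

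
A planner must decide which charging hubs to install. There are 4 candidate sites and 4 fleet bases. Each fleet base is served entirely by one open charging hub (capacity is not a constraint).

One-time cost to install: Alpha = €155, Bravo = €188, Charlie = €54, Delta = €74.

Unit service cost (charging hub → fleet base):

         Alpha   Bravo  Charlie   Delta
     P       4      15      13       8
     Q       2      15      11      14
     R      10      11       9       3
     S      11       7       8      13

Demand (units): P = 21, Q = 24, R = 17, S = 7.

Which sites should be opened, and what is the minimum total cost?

Open Alpha and Delta; minimum total cost 489.

For any fixed open set, each fleet base goes to its cheapest open site; total = fixed + service.
{Alpha, Delta}: P→Alpha 4·21=84, Q→Alpha 2·24=48, R→Delta 3·17=51, S→Alpha 11·7=77. Service 260; fixed 229; total 489.
{Alpha, Charlie, Delta}: service 239 + fixed 283 = 522
{Alpha}: P→Alpha 4·21=84, Q→Alpha 2·24=48, R→Alpha 10·17=170, S→Alpha 11·7=77. Service 379; fixed 155; total 534.
{Alpha, Bravo, Charlie, Delta}: P→Alpha 4·21=84, Q→Alpha 2·24=48, R→Delta 3·17=51, S→Bravo 7·7=49. Service 232; fixed 471; total 703.
(All 15 nonempty subsets were checked; Alpha and Delta is lowest.)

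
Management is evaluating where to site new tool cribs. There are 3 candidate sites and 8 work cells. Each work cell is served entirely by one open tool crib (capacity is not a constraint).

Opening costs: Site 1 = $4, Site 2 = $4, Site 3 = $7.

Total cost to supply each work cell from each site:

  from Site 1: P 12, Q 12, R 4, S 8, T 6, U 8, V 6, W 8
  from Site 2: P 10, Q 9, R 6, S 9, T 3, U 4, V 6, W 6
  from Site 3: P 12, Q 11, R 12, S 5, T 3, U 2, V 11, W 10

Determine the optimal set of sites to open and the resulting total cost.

Open Site 2 only; minimum total cost 57.

For any fixed open set, each work cell goes to its cheapest open site; total = fixed + service.
{Site 2}: P→Site 2 10, Q→Site 2 9, R→Site 2 6, S→Site 2 9, T→Site 2 3, U→Site 2 4, V→Site 2 6, W→Site 2 6. Service 53; fixed 4; total 57.
{Site 1, Site 2}: service 50 + fixed 8 = 58
{Site 2, Site 3}: service 47 + fixed 11 = 58
{Site 1, Site 2, Site 3}: service 45 + fixed 15 = 60
(All 7 nonempty subsets were checked; Site 2 only is lowest.)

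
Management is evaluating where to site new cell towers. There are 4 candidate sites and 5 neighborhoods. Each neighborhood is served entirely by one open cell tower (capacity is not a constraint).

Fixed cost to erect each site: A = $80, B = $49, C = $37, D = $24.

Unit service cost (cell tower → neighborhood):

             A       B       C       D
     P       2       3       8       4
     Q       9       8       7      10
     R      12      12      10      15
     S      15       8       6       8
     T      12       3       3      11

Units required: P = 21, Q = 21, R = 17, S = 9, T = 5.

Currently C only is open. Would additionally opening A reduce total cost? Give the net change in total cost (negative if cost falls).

Yes — net change −46 (cost falls by 46).

Current service cost with {C}: 554.
Adding A: each neighborhood re-picks its cheapest; new service cost 428, saving 126.
Extra fixed cost: 80. Net change = 80 − 126 = -46.
(Totals: 591 → 545.)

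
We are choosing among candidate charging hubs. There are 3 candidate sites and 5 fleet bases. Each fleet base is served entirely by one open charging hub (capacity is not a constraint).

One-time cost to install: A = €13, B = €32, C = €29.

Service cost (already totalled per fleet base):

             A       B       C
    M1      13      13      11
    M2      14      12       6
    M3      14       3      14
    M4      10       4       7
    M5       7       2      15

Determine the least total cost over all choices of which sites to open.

For any fixed open set, each fleet base goes to its cheapest open site; total = fixed + service.
{B}: M1→B 13, M2→B 12, M3→B 3, M4→B 4, M5→B 2. Service 34; fixed 32; total 66.
{A}: service 58 + fixed 13 = 71
{A, B}: M1→A 13, M2→B 12, M3→B 3, M4→B 4, M5→B 2. Service 34; fixed 45; total 79.
{A, B, C}: service 26 + fixed 74 = 100
(All 7 nonempty subsets were checked; B only is lowest.)

Minimum total cost: 66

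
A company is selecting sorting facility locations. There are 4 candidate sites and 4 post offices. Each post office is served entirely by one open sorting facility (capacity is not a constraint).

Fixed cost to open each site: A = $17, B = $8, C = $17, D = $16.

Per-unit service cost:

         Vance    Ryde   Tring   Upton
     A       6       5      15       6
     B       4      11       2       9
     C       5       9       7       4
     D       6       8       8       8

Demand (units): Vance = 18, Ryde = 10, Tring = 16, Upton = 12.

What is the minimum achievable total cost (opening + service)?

Minimum total cost: 244

For any fixed open set, each post office goes to its cheapest open site; total = fixed + service.
{A, B, C}: Vance→B 4·18=72, Ryde→A 5·10=50, Tring→B 2·16=32, Upton→C 4·12=48. Service 202; fixed 42; total 244.
{A, B}: service 226 + fixed 25 = 251
{A, B, C, D}: Vance→B 4·18=72, Ryde→A 5·10=50, Tring→B 2·16=32, Upton→C 4·12=48. Service 202; fixed 58; total 260.
{B}: service 322 + fixed 8 = 330
(All 15 nonempty subsets were checked; A, B and C is lowest.)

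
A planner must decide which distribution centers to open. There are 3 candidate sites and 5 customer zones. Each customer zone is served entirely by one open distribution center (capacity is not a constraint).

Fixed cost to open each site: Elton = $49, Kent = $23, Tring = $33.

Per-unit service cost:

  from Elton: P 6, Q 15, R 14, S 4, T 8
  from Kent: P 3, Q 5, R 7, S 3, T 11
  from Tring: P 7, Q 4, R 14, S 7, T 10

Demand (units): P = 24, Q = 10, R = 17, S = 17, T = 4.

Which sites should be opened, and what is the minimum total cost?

Open Kent only; minimum total cost 359.

For any fixed open set, each customer zone goes to its cheapest open site; total = fixed + service.
{Kent}: P→Kent 3·24=72, Q→Kent 5·10=50, R→Kent 7·17=119, S→Kent 3·17=51, T→Kent 11·4=44. Service 336; fixed 23; total 359.
{Kent, Tring}: service 322 + fixed 56 = 378
{Elton, Kent}: P→Kent 3·24=72, Q→Kent 5·10=50, R→Kent 7·17=119, S→Kent 3·17=51, T→Elton 8·4=32. Service 324; fixed 72; total 396.
{Elton, Kent, Tring}: P→Kent 3·24=72, Q→Tring 4·10=40, R→Kent 7·17=119, S→Kent 3·17=51, T→Elton 8·4=32. Service 314; fixed 105; total 419.
No other subset beats 359.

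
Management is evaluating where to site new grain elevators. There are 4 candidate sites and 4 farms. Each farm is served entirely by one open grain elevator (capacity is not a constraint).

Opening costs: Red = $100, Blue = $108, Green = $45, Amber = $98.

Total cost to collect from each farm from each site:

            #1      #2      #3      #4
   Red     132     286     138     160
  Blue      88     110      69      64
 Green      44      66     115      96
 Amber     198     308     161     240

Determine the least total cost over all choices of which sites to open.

For any fixed open set, each farm goes to its cheapest open site; total = fixed + service.
{Green}: #1→Green 44, #2→Green 66, #3→Green 115, #4→Green 96. Service 321; fixed 45; total 366.
{Blue, Green}: service 243 + fixed 153 = 396
{Blue}: #1→Blue 88, #2→Blue 110, #3→Blue 69, #4→Blue 64. Service 331; fixed 108; total 439.
{Red, Blue, Green, Amber}: service 243 + fixed 351 = 594
No other subset beats 366.

Minimum total cost: 366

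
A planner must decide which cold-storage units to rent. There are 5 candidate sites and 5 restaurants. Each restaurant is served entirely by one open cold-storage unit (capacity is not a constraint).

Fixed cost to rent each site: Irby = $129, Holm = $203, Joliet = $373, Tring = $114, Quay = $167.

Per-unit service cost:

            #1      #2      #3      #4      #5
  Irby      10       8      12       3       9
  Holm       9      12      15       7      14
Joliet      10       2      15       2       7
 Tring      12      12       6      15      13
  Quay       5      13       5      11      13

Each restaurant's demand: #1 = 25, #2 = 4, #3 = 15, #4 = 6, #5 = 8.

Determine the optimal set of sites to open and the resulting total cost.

For any fixed open set, each restaurant goes to its cheapest open site; total = fixed + service.
{Quay}: #1→Quay 5·25=125, #2→Quay 13·4=52, #3→Quay 5·15=75, #4→Quay 11·6=66, #5→Quay 13·8=104. Service 422; fixed 167; total 589.
{Irby, Quay}: service 322 + fixed 296 = 618
{Irby}: service 552 + fixed 129 = 681
{Irby, Holm, Joliet, Tring, Quay}: #1→Quay 5·25=125, #2→Joliet 2·4=8, #3→Quay 5·15=75, #4→Joliet 2·6=12, #5→Joliet 7·8=56. Service 276; fixed 986; total 1262.
No other subset beats 589.

Open Quay only; minimum total cost 589.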